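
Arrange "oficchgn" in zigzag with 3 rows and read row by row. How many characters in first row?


Zigzag "oficchgn" into 3 rows:
Placing characters:
  'o' => row 0
  'f' => row 1
  'i' => row 2
  'c' => row 1
  'c' => row 0
  'h' => row 1
  'g' => row 2
  'n' => row 1
Rows:
  Row 0: "oc"
  Row 1: "fchn"
  Row 2: "ig"
First row length: 2

2


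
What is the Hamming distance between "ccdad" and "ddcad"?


Comparing "ccdad" and "ddcad" position by position:
  Position 0: 'c' vs 'd' => differ
  Position 1: 'c' vs 'd' => differ
  Position 2: 'd' vs 'c' => differ
  Position 3: 'a' vs 'a' => same
  Position 4: 'd' vs 'd' => same
Total differences (Hamming distance): 3

3


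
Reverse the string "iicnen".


Input: iicnen
Reading characters right to left:
  Position 5: 'n'
  Position 4: 'e'
  Position 3: 'n'
  Position 2: 'c'
  Position 1: 'i'
  Position 0: 'i'
Reversed: nencii

nencii


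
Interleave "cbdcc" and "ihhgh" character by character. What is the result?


Interleaving "cbdcc" and "ihhgh":
  Position 0: 'c' from first, 'i' from second => "ci"
  Position 1: 'b' from first, 'h' from second => "bh"
  Position 2: 'd' from first, 'h' from second => "dh"
  Position 3: 'c' from first, 'g' from second => "cg"
  Position 4: 'c' from first, 'h' from second => "ch"
Result: cibhdhcgch

cibhdhcgch


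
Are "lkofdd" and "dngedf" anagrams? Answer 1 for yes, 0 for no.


Strings: "lkofdd", "dngedf"
Sorted first:  ddfklo
Sorted second: ddefgn
Differ at position 2: 'f' vs 'e' => not anagrams

0


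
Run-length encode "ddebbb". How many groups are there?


Input: ddebbb
Scanning for consecutive runs:
  Group 1: 'd' x 2 (positions 0-1)
  Group 2: 'e' x 1 (positions 2-2)
  Group 3: 'b' x 3 (positions 3-5)
Total groups: 3

3


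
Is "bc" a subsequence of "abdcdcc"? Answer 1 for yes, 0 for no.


Check if "bc" is a subsequence of "abdcdcc"
Greedy scan:
  Position 0 ('a'): no match needed
  Position 1 ('b'): matches sub[0] = 'b'
  Position 2 ('d'): no match needed
  Position 3 ('c'): matches sub[1] = 'c'
  Position 4 ('d'): no match needed
  Position 5 ('c'): no match needed
  Position 6 ('c'): no match needed
All 2 characters matched => is a subsequence

1


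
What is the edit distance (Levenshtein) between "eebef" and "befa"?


Computing edit distance: "eebef" -> "befa"
DP table:
           b    e    f    a
      0    1    2    3    4
  e   1    1    1    2    3
  e   2    2    1    2    3
  b   3    2    2    2    3
  e   4    3    2    3    3
  f   5    4    3    2    3
Edit distance = dp[5][4] = 3

3


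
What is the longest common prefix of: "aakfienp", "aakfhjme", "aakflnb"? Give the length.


Words: aakfienp, aakfhjme, aakflnb
  Position 0: all 'a' => match
  Position 1: all 'a' => match
  Position 2: all 'k' => match
  Position 3: all 'f' => match
  Position 4: ('i', 'h', 'l') => mismatch, stop
LCP = "aakf" (length 4)

4


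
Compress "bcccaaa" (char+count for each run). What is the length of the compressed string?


Input: bcccaaa
Runs:
  'b' x 1 => "b1"
  'c' x 3 => "c3"
  'a' x 3 => "a3"
Compressed: "b1c3a3"
Compressed length: 6

6


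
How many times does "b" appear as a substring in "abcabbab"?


Searching for "b" in "abcabbab"
Scanning each position:
  Position 0: "a" => no
  Position 1: "b" => MATCH
  Position 2: "c" => no
  Position 3: "a" => no
  Position 4: "b" => MATCH
  Position 5: "b" => MATCH
  Position 6: "a" => no
  Position 7: "b" => MATCH
Total occurrences: 4

4


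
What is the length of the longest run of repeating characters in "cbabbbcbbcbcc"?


Input: "cbabbbcbbcbcc"
Scanning for longest run:
  Position 1 ('b'): new char, reset run to 1
  Position 2 ('a'): new char, reset run to 1
  Position 3 ('b'): new char, reset run to 1
  Position 4 ('b'): continues run of 'b', length=2
  Position 5 ('b'): continues run of 'b', length=3
  Position 6 ('c'): new char, reset run to 1
  Position 7 ('b'): new char, reset run to 1
  Position 8 ('b'): continues run of 'b', length=2
  Position 9 ('c'): new char, reset run to 1
  Position 10 ('b'): new char, reset run to 1
  Position 11 ('c'): new char, reset run to 1
  Position 12 ('c'): continues run of 'c', length=2
Longest run: 'b' with length 3

3


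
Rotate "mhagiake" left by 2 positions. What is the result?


Input: "mhagiake", rotate left by 2
First 2 characters: "mh"
Remaining characters: "agiake"
Concatenate remaining + first: "agiake" + "mh" = "agiakemh"

agiakemh


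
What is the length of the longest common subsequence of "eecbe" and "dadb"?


LCS of "eecbe" and "dadb"
DP table:
           d    a    d    b
      0    0    0    0    0
  e   0    0    0    0    0
  e   0    0    0    0    0
  c   0    0    0    0    0
  b   0    0    0    0    1
  e   0    0    0    0    1
LCS length = dp[5][4] = 1

1


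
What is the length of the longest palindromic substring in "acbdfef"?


Input: "acbdfef"
Checking substrings for palindromes:
  [4:7] "fef" (len 3) => palindrome
Longest palindromic substring: "fef" with length 3

3


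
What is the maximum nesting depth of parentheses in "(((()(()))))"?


Input: "(((()(()))))"
Tracking depth:
  Position 0 '(': depth becomes 1
  Position 1 '(': depth becomes 2
  Position 2 '(': depth becomes 3
  Position 3 '(': depth becomes 4
  Position 4 ')': depth becomes 3
  Position 5 '(': depth becomes 4
  Position 6 '(': depth becomes 5
  Position 7 ')': depth becomes 4
  Position 8 ')': depth becomes 3
  Position 9 ')': depth becomes 2
  Position 10 ')': depth becomes 1
  Position 11 ')': depth becomes 0
Maximum depth reached: 5

5


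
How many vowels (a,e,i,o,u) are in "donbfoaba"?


Input: donbfoaba
Checking each character:
  'd' at position 0: consonant
  'o' at position 1: vowel (running total: 1)
  'n' at position 2: consonant
  'b' at position 3: consonant
  'f' at position 4: consonant
  'o' at position 5: vowel (running total: 2)
  'a' at position 6: vowel (running total: 3)
  'b' at position 7: consonant
  'a' at position 8: vowel (running total: 4)
Total vowels: 4

4


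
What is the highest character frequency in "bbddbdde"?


Input: bbddbdde
Character counts:
  'b': 3
  'd': 4
  'e': 1
Maximum frequency: 4

4


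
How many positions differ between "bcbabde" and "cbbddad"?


Comparing "bcbabde" and "cbbddad" position by position:
  Position 0: 'b' vs 'c' => DIFFER
  Position 1: 'c' vs 'b' => DIFFER
  Position 2: 'b' vs 'b' => same
  Position 3: 'a' vs 'd' => DIFFER
  Position 4: 'b' vs 'd' => DIFFER
  Position 5: 'd' vs 'a' => DIFFER
  Position 6: 'e' vs 'd' => DIFFER
Positions that differ: 6

6


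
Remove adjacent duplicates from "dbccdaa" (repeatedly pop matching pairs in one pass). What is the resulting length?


Input: dbccdaa
Stack-based adjacent duplicate removal:
  Read 'd': push. Stack: d
  Read 'b': push. Stack: db
  Read 'c': push. Stack: dbc
  Read 'c': matches stack top 'c' => pop. Stack: db
  Read 'd': push. Stack: dbd
  Read 'a': push. Stack: dbda
  Read 'a': matches stack top 'a' => pop. Stack: dbd
Final stack: "dbd" (length 3)

3


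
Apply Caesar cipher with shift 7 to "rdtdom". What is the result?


Caesar cipher: shift "rdtdom" by 7
  'r' (pos 17) + 7 = pos 24 = 'y'
  'd' (pos 3) + 7 = pos 10 = 'k'
  't' (pos 19) + 7 = pos 0 = 'a'
  'd' (pos 3) + 7 = pos 10 = 'k'
  'o' (pos 14) + 7 = pos 21 = 'v'
  'm' (pos 12) + 7 = pos 19 = 't'
Result: ykakvt

ykakvt


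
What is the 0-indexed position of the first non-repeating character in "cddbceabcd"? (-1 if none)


Input: cddbceabcd
Character frequencies:
  'a': 1
  'b': 2
  'c': 3
  'd': 3
  'e': 1
Scanning left to right for freq == 1:
  Position 0 ('c'): freq=3, skip
  Position 1 ('d'): freq=3, skip
  Position 2 ('d'): freq=3, skip
  Position 3 ('b'): freq=2, skip
  Position 4 ('c'): freq=3, skip
  Position 5 ('e'): unique! => answer = 5

5


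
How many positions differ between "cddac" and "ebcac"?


Comparing "cddac" and "ebcac" position by position:
  Position 0: 'c' vs 'e' => DIFFER
  Position 1: 'd' vs 'b' => DIFFER
  Position 2: 'd' vs 'c' => DIFFER
  Position 3: 'a' vs 'a' => same
  Position 4: 'c' vs 'c' => same
Positions that differ: 3

3


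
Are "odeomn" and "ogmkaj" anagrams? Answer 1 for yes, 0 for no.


Strings: "odeomn", "ogmkaj"
Sorted first:  demnoo
Sorted second: agjkmo
Differ at position 0: 'd' vs 'a' => not anagrams

0


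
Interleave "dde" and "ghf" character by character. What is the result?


Interleaving "dde" and "ghf":
  Position 0: 'd' from first, 'g' from second => "dg"
  Position 1: 'd' from first, 'h' from second => "dh"
  Position 2: 'e' from first, 'f' from second => "ef"
Result: dgdhef

dgdhef


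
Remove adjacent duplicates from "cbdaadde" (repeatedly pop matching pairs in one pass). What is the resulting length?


Input: cbdaadde
Stack-based adjacent duplicate removal:
  Read 'c': push. Stack: c
  Read 'b': push. Stack: cb
  Read 'd': push. Stack: cbd
  Read 'a': push. Stack: cbda
  Read 'a': matches stack top 'a' => pop. Stack: cbd
  Read 'd': matches stack top 'd' => pop. Stack: cb
  Read 'd': push. Stack: cbd
  Read 'e': push. Stack: cbde
Final stack: "cbde" (length 4)

4


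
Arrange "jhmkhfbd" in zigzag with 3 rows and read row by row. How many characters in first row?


Zigzag "jhmkhfbd" into 3 rows:
Placing characters:
  'j' => row 0
  'h' => row 1
  'm' => row 2
  'k' => row 1
  'h' => row 0
  'f' => row 1
  'b' => row 2
  'd' => row 1
Rows:
  Row 0: "jh"
  Row 1: "hkfd"
  Row 2: "mb"
First row length: 2

2


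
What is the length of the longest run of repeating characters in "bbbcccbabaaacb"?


Input: "bbbcccbabaaacb"
Scanning for longest run:
  Position 1 ('b'): continues run of 'b', length=2
  Position 2 ('b'): continues run of 'b', length=3
  Position 3 ('c'): new char, reset run to 1
  Position 4 ('c'): continues run of 'c', length=2
  Position 5 ('c'): continues run of 'c', length=3
  Position 6 ('b'): new char, reset run to 1
  Position 7 ('a'): new char, reset run to 1
  Position 8 ('b'): new char, reset run to 1
  Position 9 ('a'): new char, reset run to 1
  Position 10 ('a'): continues run of 'a', length=2
  Position 11 ('a'): continues run of 'a', length=3
  Position 12 ('c'): new char, reset run to 1
  Position 13 ('b'): new char, reset run to 1
Longest run: 'b' with length 3

3


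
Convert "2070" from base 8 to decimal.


Input: "2070" in base 8
Positional expansion:
  Digit '2' (value 2) x 8^3 = 1024
  Digit '0' (value 0) x 8^2 = 0
  Digit '7' (value 7) x 8^1 = 56
  Digit '0' (value 0) x 8^0 = 0
Sum = 1080

1080


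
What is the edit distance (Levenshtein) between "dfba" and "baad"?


Computing edit distance: "dfba" -> "baad"
DP table:
           b    a    a    d
      0    1    2    3    4
  d   1    1    2    3    3
  f   2    2    2    3    4
  b   3    2    3    3    4
  a   4    3    2    3    4
Edit distance = dp[4][4] = 4

4


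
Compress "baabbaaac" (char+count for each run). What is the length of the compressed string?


Input: baabbaaac
Runs:
  'b' x 1 => "b1"
  'a' x 2 => "a2"
  'b' x 2 => "b2"
  'a' x 3 => "a3"
  'c' x 1 => "c1"
Compressed: "b1a2b2a3c1"
Compressed length: 10

10


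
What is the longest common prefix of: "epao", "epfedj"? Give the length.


Words: epao, epfedj
  Position 0: all 'e' => match
  Position 1: all 'p' => match
  Position 2: ('a', 'f') => mismatch, stop
LCP = "ep" (length 2)

2


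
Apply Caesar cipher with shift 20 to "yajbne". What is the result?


Caesar cipher: shift "yajbne" by 20
  'y' (pos 24) + 20 = pos 18 = 's'
  'a' (pos 0) + 20 = pos 20 = 'u'
  'j' (pos 9) + 20 = pos 3 = 'd'
  'b' (pos 1) + 20 = pos 21 = 'v'
  'n' (pos 13) + 20 = pos 7 = 'h'
  'e' (pos 4) + 20 = pos 24 = 'y'
Result: sudvhy

sudvhy


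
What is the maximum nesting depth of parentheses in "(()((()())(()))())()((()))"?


Input: "(()((()())(()))())()((()))"
Tracking depth:
  Position 0 '(': depth becomes 1
  Position 1 '(': depth becomes 2
  Position 2 ')': depth becomes 1
  Position 3 '(': depth becomes 2
  Position 4 '(': depth becomes 3
  Position 5 '(': depth becomes 4
  Position 6 ')': depth becomes 3
  Position 7 '(': depth becomes 4
  Position 8 ')': depth becomes 3
  Position 9 ')': depth becomes 2
  Position 10 '(': depth becomes 3
  Position 11 '(': depth becomes 4
  Position 12 ')': depth becomes 3
  Position 13 ')': depth becomes 2
  Position 14 ')': depth becomes 1
  Position 15 '(': depth becomes 2
  Position 16 ')': depth becomes 1
  Position 17 ')': depth becomes 0
  Position 18 '(': depth becomes 1
  Position 19 ')': depth becomes 0
  Position 20 '(': depth becomes 1
  Position 21 '(': depth becomes 2
  Position 22 '(': depth becomes 3
  Position 23 ')': depth becomes 2
  Position 24 ')': depth becomes 1
  Position 25 ')': depth becomes 0
Maximum depth reached: 4

4


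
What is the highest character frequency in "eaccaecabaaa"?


Input: eaccaecabaaa
Character counts:
  'a': 6
  'b': 1
  'c': 3
  'e': 2
Maximum frequency: 6

6


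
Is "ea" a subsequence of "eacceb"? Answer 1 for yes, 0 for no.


Check if "ea" is a subsequence of "eacceb"
Greedy scan:
  Position 0 ('e'): matches sub[0] = 'e'
  Position 1 ('a'): matches sub[1] = 'a'
  Position 2 ('c'): no match needed
  Position 3 ('c'): no match needed
  Position 4 ('e'): no match needed
  Position 5 ('b'): no match needed
All 2 characters matched => is a subsequence

1


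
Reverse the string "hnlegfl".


Input: hnlegfl
Reading characters right to left:
  Position 6: 'l'
  Position 5: 'f'
  Position 4: 'g'
  Position 3: 'e'
  Position 2: 'l'
  Position 1: 'n'
  Position 0: 'h'
Reversed: lfgelnh

lfgelnh


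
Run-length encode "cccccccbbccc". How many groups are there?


Input: cccccccbbccc
Scanning for consecutive runs:
  Group 1: 'c' x 7 (positions 0-6)
  Group 2: 'b' x 2 (positions 7-8)
  Group 3: 'c' x 3 (positions 9-11)
Total groups: 3

3


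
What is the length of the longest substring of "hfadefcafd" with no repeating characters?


Input: "hfadefcafd"
Sliding window (track last position of each char):
  Position 0 ('h'): window [0,0] length 1 -- new best
  Position 1 ('f'): window [0,1] length 2 -- new best
  Position 2 ('a'): window [0,2] length 3 -- new best
  Position 3 ('d'): window [0,3] length 4 -- new best
  Position 4 ('e'): window [0,4] length 5 -- new best
  Position 5 ('f'): repeat (last at 1), move window start to 2
  Position 5 ('f'): window [2,5] length 4
  Position 6 ('c'): window [2,6] length 5
  Position 7 ('a'): repeat (last at 2), move window start to 3
  Position 7 ('a'): window [3,7] length 5
  Position 8 ('f'): repeat (last at 5), move window start to 6
  Position 8 ('f'): window [6,8] length 3
  Position 9 ('d'): window [6,9] length 4
Longest substring with no repeats: "hfade" with length 5

5


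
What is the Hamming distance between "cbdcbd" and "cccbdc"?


Comparing "cbdcbd" and "cccbdc" position by position:
  Position 0: 'c' vs 'c' => same
  Position 1: 'b' vs 'c' => differ
  Position 2: 'd' vs 'c' => differ
  Position 3: 'c' vs 'b' => differ
  Position 4: 'b' vs 'd' => differ
  Position 5: 'd' vs 'c' => differ
Total differences (Hamming distance): 5

5


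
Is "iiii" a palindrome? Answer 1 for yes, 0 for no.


Input: iiii
Reversed: iiii
  Compare pos 0 ('i') with pos 3 ('i'): match
  Compare pos 1 ('i') with pos 2 ('i'): match
Result: palindrome

1


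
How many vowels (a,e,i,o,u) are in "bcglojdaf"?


Input: bcglojdaf
Checking each character:
  'b' at position 0: consonant
  'c' at position 1: consonant
  'g' at position 2: consonant
  'l' at position 3: consonant
  'o' at position 4: vowel (running total: 1)
  'j' at position 5: consonant
  'd' at position 6: consonant
  'a' at position 7: vowel (running total: 2)
  'f' at position 8: consonant
Total vowels: 2

2


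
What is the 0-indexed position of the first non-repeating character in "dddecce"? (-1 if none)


Input: dddecce
Character frequencies:
  'c': 2
  'd': 3
  'e': 2
Scanning left to right for freq == 1:
  Position 0 ('d'): freq=3, skip
  Position 1 ('d'): freq=3, skip
  Position 2 ('d'): freq=3, skip
  Position 3 ('e'): freq=2, skip
  Position 4 ('c'): freq=2, skip
  Position 5 ('c'): freq=2, skip
  Position 6 ('e'): freq=2, skip
  No unique character found => answer = -1

-1


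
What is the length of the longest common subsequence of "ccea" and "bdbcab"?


LCS of "ccea" and "bdbcab"
DP table:
           b    d    b    c    a    b
      0    0    0    0    0    0    0
  c   0    0    0    0    1    1    1
  c   0    0    0    0    1    1    1
  e   0    0    0    0    1    1    1
  a   0    0    0    0    1    2    2
LCS length = dp[4][6] = 2

2


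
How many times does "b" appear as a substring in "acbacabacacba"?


Searching for "b" in "acbacabacacba"
Scanning each position:
  Position 0: "a" => no
  Position 1: "c" => no
  Position 2: "b" => MATCH
  Position 3: "a" => no
  Position 4: "c" => no
  Position 5: "a" => no
  Position 6: "b" => MATCH
  Position 7: "a" => no
  Position 8: "c" => no
  Position 9: "a" => no
  Position 10: "c" => no
  Position 11: "b" => MATCH
  Position 12: "a" => no
Total occurrences: 3

3


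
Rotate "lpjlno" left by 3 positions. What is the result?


Input: "lpjlno", rotate left by 3
First 3 characters: "lpj"
Remaining characters: "lno"
Concatenate remaining + first: "lno" + "lpj" = "lnolpj"

lnolpj


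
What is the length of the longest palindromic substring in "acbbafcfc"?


Input: "acbbafcfc"
Checking substrings for palindromes:
  [5:8] "fcf" (len 3) => palindrome
  [6:9] "cfc" (len 3) => palindrome
  [2:4] "bb" (len 2) => palindrome
Longest palindromic substring: "fcf" with length 3

3


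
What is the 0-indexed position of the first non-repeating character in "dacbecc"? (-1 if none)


Input: dacbecc
Character frequencies:
  'a': 1
  'b': 1
  'c': 3
  'd': 1
  'e': 1
Scanning left to right for freq == 1:
  Position 0 ('d'): unique! => answer = 0

0


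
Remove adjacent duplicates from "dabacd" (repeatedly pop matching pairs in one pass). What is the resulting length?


Input: dabacd
Stack-based adjacent duplicate removal:
  Read 'd': push. Stack: d
  Read 'a': push. Stack: da
  Read 'b': push. Stack: dab
  Read 'a': push. Stack: daba
  Read 'c': push. Stack: dabac
  Read 'd': push. Stack: dabacd
Final stack: "dabacd" (length 6)

6


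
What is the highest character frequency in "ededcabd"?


Input: ededcabd
Character counts:
  'a': 1
  'b': 1
  'c': 1
  'd': 3
  'e': 2
Maximum frequency: 3

3


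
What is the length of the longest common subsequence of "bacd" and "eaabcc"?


LCS of "bacd" and "eaabcc"
DP table:
           e    a    a    b    c    c
      0    0    0    0    0    0    0
  b   0    0    0    0    1    1    1
  a   0    0    1    1    1    1    1
  c   0    0    1    1    1    2    2
  d   0    0    1    1    1    2    2
LCS length = dp[4][6] = 2

2


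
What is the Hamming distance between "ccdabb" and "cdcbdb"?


Comparing "ccdabb" and "cdcbdb" position by position:
  Position 0: 'c' vs 'c' => same
  Position 1: 'c' vs 'd' => differ
  Position 2: 'd' vs 'c' => differ
  Position 3: 'a' vs 'b' => differ
  Position 4: 'b' vs 'd' => differ
  Position 5: 'b' vs 'b' => same
Total differences (Hamming distance): 4

4


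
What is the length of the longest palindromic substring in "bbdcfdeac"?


Input: "bbdcfdeac"
Checking substrings for palindromes:
  [0:2] "bb" (len 2) => palindrome
Longest palindromic substring: "bb" with length 2

2


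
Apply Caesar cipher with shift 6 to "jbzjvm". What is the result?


Caesar cipher: shift "jbzjvm" by 6
  'j' (pos 9) + 6 = pos 15 = 'p'
  'b' (pos 1) + 6 = pos 7 = 'h'
  'z' (pos 25) + 6 = pos 5 = 'f'
  'j' (pos 9) + 6 = pos 15 = 'p'
  'v' (pos 21) + 6 = pos 1 = 'b'
  'm' (pos 12) + 6 = pos 18 = 's'
Result: phfpbs

phfpbs


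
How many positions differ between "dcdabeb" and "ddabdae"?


Comparing "dcdabeb" and "ddabdae" position by position:
  Position 0: 'd' vs 'd' => same
  Position 1: 'c' vs 'd' => DIFFER
  Position 2: 'd' vs 'a' => DIFFER
  Position 3: 'a' vs 'b' => DIFFER
  Position 4: 'b' vs 'd' => DIFFER
  Position 5: 'e' vs 'a' => DIFFER
  Position 6: 'b' vs 'e' => DIFFER
Positions that differ: 6

6


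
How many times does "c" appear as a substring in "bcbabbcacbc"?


Searching for "c" in "bcbabbcacbc"
Scanning each position:
  Position 0: "b" => no
  Position 1: "c" => MATCH
  Position 2: "b" => no
  Position 3: "a" => no
  Position 4: "b" => no
  Position 5: "b" => no
  Position 6: "c" => MATCH
  Position 7: "a" => no
  Position 8: "c" => MATCH
  Position 9: "b" => no
  Position 10: "c" => MATCH
Total occurrences: 4

4


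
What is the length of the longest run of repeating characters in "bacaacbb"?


Input: "bacaacbb"
Scanning for longest run:
  Position 1 ('a'): new char, reset run to 1
  Position 2 ('c'): new char, reset run to 1
  Position 3 ('a'): new char, reset run to 1
  Position 4 ('a'): continues run of 'a', length=2
  Position 5 ('c'): new char, reset run to 1
  Position 6 ('b'): new char, reset run to 1
  Position 7 ('b'): continues run of 'b', length=2
Longest run: 'a' with length 2

2


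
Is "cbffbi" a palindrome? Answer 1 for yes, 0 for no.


Input: cbffbi
Reversed: ibffbc
  Compare pos 0 ('c') with pos 5 ('i'): MISMATCH
  Compare pos 1 ('b') with pos 4 ('b'): match
  Compare pos 2 ('f') with pos 3 ('f'): match
Result: not a palindrome

0


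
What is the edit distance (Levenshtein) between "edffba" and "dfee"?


Computing edit distance: "edffba" -> "dfee"
DP table:
           d    f    e    e
      0    1    2    3    4
  e   1    1    2    2    3
  d   2    1    2    3    3
  f   3    2    1    2    3
  f   4    3    2    2    3
  b   5    4    3    3    3
  a   6    5    4    4    4
Edit distance = dp[6][4] = 4

4


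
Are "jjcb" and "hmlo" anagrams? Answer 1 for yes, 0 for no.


Strings: "jjcb", "hmlo"
Sorted first:  bcjj
Sorted second: hlmo
Differ at position 0: 'b' vs 'h' => not anagrams

0


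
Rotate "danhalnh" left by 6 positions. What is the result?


Input: "danhalnh", rotate left by 6
First 6 characters: "danhal"
Remaining characters: "nh"
Concatenate remaining + first: "nh" + "danhal" = "nhdanhal"

nhdanhal


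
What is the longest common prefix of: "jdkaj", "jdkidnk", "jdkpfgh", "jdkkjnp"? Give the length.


Words: jdkaj, jdkidnk, jdkpfgh, jdkkjnp
  Position 0: all 'j' => match
  Position 1: all 'd' => match
  Position 2: all 'k' => match
  Position 3: ('a', 'i', 'p', 'k') => mismatch, stop
LCP = "jdk" (length 3)

3


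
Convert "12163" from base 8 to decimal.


Input: "12163" in base 8
Positional expansion:
  Digit '1' (value 1) x 8^4 = 4096
  Digit '2' (value 2) x 8^3 = 1024
  Digit '1' (value 1) x 8^2 = 64
  Digit '6' (value 6) x 8^1 = 48
  Digit '3' (value 3) x 8^0 = 3
Sum = 5235

5235


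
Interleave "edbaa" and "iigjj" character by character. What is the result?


Interleaving "edbaa" and "iigjj":
  Position 0: 'e' from first, 'i' from second => "ei"
  Position 1: 'd' from first, 'i' from second => "di"
  Position 2: 'b' from first, 'g' from second => "bg"
  Position 3: 'a' from first, 'j' from second => "aj"
  Position 4: 'a' from first, 'j' from second => "aj"
Result: eidibgajaj

eidibgajaj


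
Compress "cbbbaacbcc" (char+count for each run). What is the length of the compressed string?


Input: cbbbaacbcc
Runs:
  'c' x 1 => "c1"
  'b' x 3 => "b3"
  'a' x 2 => "a2"
  'c' x 1 => "c1"
  'b' x 1 => "b1"
  'c' x 2 => "c2"
Compressed: "c1b3a2c1b1c2"
Compressed length: 12

12


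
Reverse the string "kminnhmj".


Input: kminnhmj
Reading characters right to left:
  Position 7: 'j'
  Position 6: 'm'
  Position 5: 'h'
  Position 4: 'n'
  Position 3: 'n'
  Position 2: 'i'
  Position 1: 'm'
  Position 0: 'k'
Reversed: jmhnnimk

jmhnnimk


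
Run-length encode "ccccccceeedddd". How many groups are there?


Input: ccccccceeedddd
Scanning for consecutive runs:
  Group 1: 'c' x 7 (positions 0-6)
  Group 2: 'e' x 3 (positions 7-9)
  Group 3: 'd' x 4 (positions 10-13)
Total groups: 3

3


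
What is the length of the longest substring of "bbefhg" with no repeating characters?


Input: "bbefhg"
Sliding window (track last position of each char):
  Position 0 ('b'): window [0,0] length 1 -- new best
  Position 1 ('b'): repeat (last at 0), move window start to 1
  Position 1 ('b'): window [1,1] length 1
  Position 2 ('e'): window [1,2] length 2 -- new best
  Position 3 ('f'): window [1,3] length 3 -- new best
  Position 4 ('h'): window [1,4] length 4 -- new best
  Position 5 ('g'): window [1,5] length 5 -- new best
Longest substring with no repeats: "befhg" with length 5

5


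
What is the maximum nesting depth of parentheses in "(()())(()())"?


Input: "(()())(()())"
Tracking depth:
  Position 0 '(': depth becomes 1
  Position 1 '(': depth becomes 2
  Position 2 ')': depth becomes 1
  Position 3 '(': depth becomes 2
  Position 4 ')': depth becomes 1
  Position 5 ')': depth becomes 0
  Position 6 '(': depth becomes 1
  Position 7 '(': depth becomes 2
  Position 8 ')': depth becomes 1
  Position 9 '(': depth becomes 2
  Position 10 ')': depth becomes 1
  Position 11 ')': depth becomes 0
Maximum depth reached: 2

2


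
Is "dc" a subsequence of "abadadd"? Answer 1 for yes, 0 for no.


Check if "dc" is a subsequence of "abadadd"
Greedy scan:
  Position 0 ('a'): no match needed
  Position 1 ('b'): no match needed
  Position 2 ('a'): no match needed
  Position 3 ('d'): matches sub[0] = 'd'
  Position 4 ('a'): no match needed
  Position 5 ('d'): no match needed
  Position 6 ('d'): no match needed
Only matched 1/2 characters => not a subsequence

0


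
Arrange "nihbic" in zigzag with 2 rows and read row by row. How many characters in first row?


Zigzag "nihbic" into 2 rows:
Placing characters:
  'n' => row 0
  'i' => row 1
  'h' => row 0
  'b' => row 1
  'i' => row 0
  'c' => row 1
Rows:
  Row 0: "nhi"
  Row 1: "ibc"
First row length: 3

3


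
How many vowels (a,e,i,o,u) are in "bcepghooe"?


Input: bcepghooe
Checking each character:
  'b' at position 0: consonant
  'c' at position 1: consonant
  'e' at position 2: vowel (running total: 1)
  'p' at position 3: consonant
  'g' at position 4: consonant
  'h' at position 5: consonant
  'o' at position 6: vowel (running total: 2)
  'o' at position 7: vowel (running total: 3)
  'e' at position 8: vowel (running total: 4)
Total vowels: 4

4


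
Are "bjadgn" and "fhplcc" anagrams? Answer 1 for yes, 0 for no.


Strings: "bjadgn", "fhplcc"
Sorted first:  abdgjn
Sorted second: ccfhlp
Differ at position 0: 'a' vs 'c' => not anagrams

0


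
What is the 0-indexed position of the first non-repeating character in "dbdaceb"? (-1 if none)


Input: dbdaceb
Character frequencies:
  'a': 1
  'b': 2
  'c': 1
  'd': 2
  'e': 1
Scanning left to right for freq == 1:
  Position 0 ('d'): freq=2, skip
  Position 1 ('b'): freq=2, skip
  Position 2 ('d'): freq=2, skip
  Position 3 ('a'): unique! => answer = 3

3


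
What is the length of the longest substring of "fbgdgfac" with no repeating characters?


Input: "fbgdgfac"
Sliding window (track last position of each char):
  Position 0 ('f'): window [0,0] length 1 -- new best
  Position 1 ('b'): window [0,1] length 2 -- new best
  Position 2 ('g'): window [0,2] length 3 -- new best
  Position 3 ('d'): window [0,3] length 4 -- new best
  Position 4 ('g'): repeat (last at 2), move window start to 3
  Position 4 ('g'): window [3,4] length 2
  Position 5 ('f'): window [3,5] length 3
  Position 6 ('a'): window [3,6] length 4
  Position 7 ('c'): window [3,7] length 5 -- new best
Longest substring with no repeats: "dgfac" with length 5

5


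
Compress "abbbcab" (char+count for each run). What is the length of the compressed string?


Input: abbbcab
Runs:
  'a' x 1 => "a1"
  'b' x 3 => "b3"
  'c' x 1 => "c1"
  'a' x 1 => "a1"
  'b' x 1 => "b1"
Compressed: "a1b3c1a1b1"
Compressed length: 10

10


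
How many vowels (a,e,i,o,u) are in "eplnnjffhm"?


Input: eplnnjffhm
Checking each character:
  'e' at position 0: vowel (running total: 1)
  'p' at position 1: consonant
  'l' at position 2: consonant
  'n' at position 3: consonant
  'n' at position 4: consonant
  'j' at position 5: consonant
  'f' at position 6: consonant
  'f' at position 7: consonant
  'h' at position 8: consonant
  'm' at position 9: consonant
Total vowels: 1

1


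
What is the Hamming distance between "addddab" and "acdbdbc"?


Comparing "addddab" and "acdbdbc" position by position:
  Position 0: 'a' vs 'a' => same
  Position 1: 'd' vs 'c' => differ
  Position 2: 'd' vs 'd' => same
  Position 3: 'd' vs 'b' => differ
  Position 4: 'd' vs 'd' => same
  Position 5: 'a' vs 'b' => differ
  Position 6: 'b' vs 'c' => differ
Total differences (Hamming distance): 4

4


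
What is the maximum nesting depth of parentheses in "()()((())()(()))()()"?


Input: "()()((())()(()))()()"
Tracking depth:
  Position 0 '(': depth becomes 1
  Position 1 ')': depth becomes 0
  Position 2 '(': depth becomes 1
  Position 3 ')': depth becomes 0
  Position 4 '(': depth becomes 1
  Position 5 '(': depth becomes 2
  Position 6 '(': depth becomes 3
  Position 7 ')': depth becomes 2
  Position 8 ')': depth becomes 1
  Position 9 '(': depth becomes 2
  Position 10 ')': depth becomes 1
  Position 11 '(': depth becomes 2
  Position 12 '(': depth becomes 3
  Position 13 ')': depth becomes 2
  Position 14 ')': depth becomes 1
  Position 15 ')': depth becomes 0
  Position 16 '(': depth becomes 1
  Position 17 ')': depth becomes 0
  Position 18 '(': depth becomes 1
  Position 19 ')': depth becomes 0
Maximum depth reached: 3

3


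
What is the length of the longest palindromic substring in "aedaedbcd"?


Input: "aedaedbcd"
Checking substrings for palindromes:
  No multi-char palindromic substrings found
Longest palindromic substring: "a" with length 1

1


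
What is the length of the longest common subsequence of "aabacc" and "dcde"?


LCS of "aabacc" and "dcde"
DP table:
           d    c    d    e
      0    0    0    0    0
  a   0    0    0    0    0
  a   0    0    0    0    0
  b   0    0    0    0    0
  a   0    0    0    0    0
  c   0    0    1    1    1
  c   0    0    1    1    1
LCS length = dp[6][4] = 1

1


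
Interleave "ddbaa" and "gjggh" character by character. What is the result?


Interleaving "ddbaa" and "gjggh":
  Position 0: 'd' from first, 'g' from second => "dg"
  Position 1: 'd' from first, 'j' from second => "dj"
  Position 2: 'b' from first, 'g' from second => "bg"
  Position 3: 'a' from first, 'g' from second => "ag"
  Position 4: 'a' from first, 'h' from second => "ah"
Result: dgdjbgagah

dgdjbgagah


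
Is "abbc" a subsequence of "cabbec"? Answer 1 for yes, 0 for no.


Check if "abbc" is a subsequence of "cabbec"
Greedy scan:
  Position 0 ('c'): no match needed
  Position 1 ('a'): matches sub[0] = 'a'
  Position 2 ('b'): matches sub[1] = 'b'
  Position 3 ('b'): matches sub[2] = 'b'
  Position 4 ('e'): no match needed
  Position 5 ('c'): matches sub[3] = 'c'
All 4 characters matched => is a subsequence

1


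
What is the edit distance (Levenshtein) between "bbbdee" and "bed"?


Computing edit distance: "bbbdee" -> "bed"
DP table:
           b    e    d
      0    1    2    3
  b   1    0    1    2
  b   2    1    1    2
  b   3    2    2    2
  d   4    3    3    2
  e   5    4    3    3
  e   6    5    4    4
Edit distance = dp[6][3] = 4

4


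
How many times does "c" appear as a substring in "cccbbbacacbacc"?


Searching for "c" in "cccbbbacacbacc"
Scanning each position:
  Position 0: "c" => MATCH
  Position 1: "c" => MATCH
  Position 2: "c" => MATCH
  Position 3: "b" => no
  Position 4: "b" => no
  Position 5: "b" => no
  Position 6: "a" => no
  Position 7: "c" => MATCH
  Position 8: "a" => no
  Position 9: "c" => MATCH
  Position 10: "b" => no
  Position 11: "a" => no
  Position 12: "c" => MATCH
  Position 13: "c" => MATCH
Total occurrences: 7

7


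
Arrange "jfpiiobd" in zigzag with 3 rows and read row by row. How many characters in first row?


Zigzag "jfpiiobd" into 3 rows:
Placing characters:
  'j' => row 0
  'f' => row 1
  'p' => row 2
  'i' => row 1
  'i' => row 0
  'o' => row 1
  'b' => row 2
  'd' => row 1
Rows:
  Row 0: "ji"
  Row 1: "fiod"
  Row 2: "pb"
First row length: 2

2


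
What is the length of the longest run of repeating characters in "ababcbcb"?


Input: "ababcbcb"
Scanning for longest run:
  Position 1 ('b'): new char, reset run to 1
  Position 2 ('a'): new char, reset run to 1
  Position 3 ('b'): new char, reset run to 1
  Position 4 ('c'): new char, reset run to 1
  Position 5 ('b'): new char, reset run to 1
  Position 6 ('c'): new char, reset run to 1
  Position 7 ('b'): new char, reset run to 1
Longest run: 'a' with length 1

1


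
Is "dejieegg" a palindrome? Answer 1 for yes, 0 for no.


Input: dejieegg
Reversed: ggeeijed
  Compare pos 0 ('d') with pos 7 ('g'): MISMATCH
  Compare pos 1 ('e') with pos 6 ('g'): MISMATCH
  Compare pos 2 ('j') with pos 5 ('e'): MISMATCH
  Compare pos 3 ('i') with pos 4 ('e'): MISMATCH
Result: not a palindrome

0


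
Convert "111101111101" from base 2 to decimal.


Input: "111101111101" in base 2
Positional expansion:
  Digit '1' (value 1) x 2^11 = 2048
  Digit '1' (value 1) x 2^10 = 1024
  Digit '1' (value 1) x 2^9 = 512
  Digit '1' (value 1) x 2^8 = 256
  Digit '0' (value 0) x 2^7 = 0
  Digit '1' (value 1) x 2^6 = 64
  Digit '1' (value 1) x 2^5 = 32
  Digit '1' (value 1) x 2^4 = 16
  Digit '1' (value 1) x 2^3 = 8
  Digit '1' (value 1) x 2^2 = 4
  Digit '0' (value 0) x 2^1 = 0
  Digit '1' (value 1) x 2^0 = 1
Sum = 3965

3965


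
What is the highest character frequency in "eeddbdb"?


Input: eeddbdb
Character counts:
  'b': 2
  'd': 3
  'e': 2
Maximum frequency: 3

3


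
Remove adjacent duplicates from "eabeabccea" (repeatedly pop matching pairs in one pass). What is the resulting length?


Input: eabeabccea
Stack-based adjacent duplicate removal:
  Read 'e': push. Stack: e
  Read 'a': push. Stack: ea
  Read 'b': push. Stack: eab
  Read 'e': push. Stack: eabe
  Read 'a': push. Stack: eabea
  Read 'b': push. Stack: eabeab
  Read 'c': push. Stack: eabeabc
  Read 'c': matches stack top 'c' => pop. Stack: eabeab
  Read 'e': push. Stack: eabeabe
  Read 'a': push. Stack: eabeabea
Final stack: "eabeabea" (length 8)

8


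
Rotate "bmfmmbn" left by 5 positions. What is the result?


Input: "bmfmmbn", rotate left by 5
First 5 characters: "bmfmm"
Remaining characters: "bn"
Concatenate remaining + first: "bn" + "bmfmm" = "bnbmfmm"

bnbmfmm


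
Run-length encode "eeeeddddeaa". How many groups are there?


Input: eeeeddddeaa
Scanning for consecutive runs:
  Group 1: 'e' x 4 (positions 0-3)
  Group 2: 'd' x 4 (positions 4-7)
  Group 3: 'e' x 1 (positions 8-8)
  Group 4: 'a' x 2 (positions 9-10)
Total groups: 4

4


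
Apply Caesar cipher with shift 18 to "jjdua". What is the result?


Caesar cipher: shift "jjdua" by 18
  'j' (pos 9) + 18 = pos 1 = 'b'
  'j' (pos 9) + 18 = pos 1 = 'b'
  'd' (pos 3) + 18 = pos 21 = 'v'
  'u' (pos 20) + 18 = pos 12 = 'm'
  'a' (pos 0) + 18 = pos 18 = 's'
Result: bbvms

bbvms


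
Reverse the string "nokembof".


Input: nokembof
Reading characters right to left:
  Position 7: 'f'
  Position 6: 'o'
  Position 5: 'b'
  Position 4: 'm'
  Position 3: 'e'
  Position 2: 'k'
  Position 1: 'o'
  Position 0: 'n'
Reversed: fobmekon

fobmekon


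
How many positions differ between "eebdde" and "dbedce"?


Comparing "eebdde" and "dbedce" position by position:
  Position 0: 'e' vs 'd' => DIFFER
  Position 1: 'e' vs 'b' => DIFFER
  Position 2: 'b' vs 'e' => DIFFER
  Position 3: 'd' vs 'd' => same
  Position 4: 'd' vs 'c' => DIFFER
  Position 5: 'e' vs 'e' => same
Positions that differ: 4

4


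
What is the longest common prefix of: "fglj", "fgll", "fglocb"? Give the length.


Words: fglj, fgll, fglocb
  Position 0: all 'f' => match
  Position 1: all 'g' => match
  Position 2: all 'l' => match
  Position 3: ('j', 'l', 'o') => mismatch, stop
LCP = "fgl" (length 3)

3


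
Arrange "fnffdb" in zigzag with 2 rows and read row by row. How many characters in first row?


Zigzag "fnffdb" into 2 rows:
Placing characters:
  'f' => row 0
  'n' => row 1
  'f' => row 0
  'f' => row 1
  'd' => row 0
  'b' => row 1
Rows:
  Row 0: "ffd"
  Row 1: "nfb"
First row length: 3

3


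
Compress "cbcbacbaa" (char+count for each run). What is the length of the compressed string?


Input: cbcbacbaa
Runs:
  'c' x 1 => "c1"
  'b' x 1 => "b1"
  'c' x 1 => "c1"
  'b' x 1 => "b1"
  'a' x 1 => "a1"
  'c' x 1 => "c1"
  'b' x 1 => "b1"
  'a' x 2 => "a2"
Compressed: "c1b1c1b1a1c1b1a2"
Compressed length: 16

16


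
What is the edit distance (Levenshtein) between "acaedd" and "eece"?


Computing edit distance: "acaedd" -> "eece"
DP table:
           e    e    c    e
      0    1    2    3    4
  a   1    1    2    3    4
  c   2    2    2    2    3
  a   3    3    3    3    3
  e   4    3    3    4    3
  d   5    4    4    4    4
  d   6    5    5    5    5
Edit distance = dp[6][4] = 5

5


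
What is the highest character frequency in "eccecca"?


Input: eccecca
Character counts:
  'a': 1
  'c': 4
  'e': 2
Maximum frequency: 4

4


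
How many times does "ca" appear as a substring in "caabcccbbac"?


Searching for "ca" in "caabcccbbac"
Scanning each position:
  Position 0: "ca" => MATCH
  Position 1: "aa" => no
  Position 2: "ab" => no
  Position 3: "bc" => no
  Position 4: "cc" => no
  Position 5: "cc" => no
  Position 6: "cb" => no
  Position 7: "bb" => no
  Position 8: "ba" => no
  Position 9: "ac" => no
Total occurrences: 1

1


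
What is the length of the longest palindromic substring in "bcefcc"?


Input: "bcefcc"
Checking substrings for palindromes:
  [4:6] "cc" (len 2) => palindrome
Longest palindromic substring: "cc" with length 2

2


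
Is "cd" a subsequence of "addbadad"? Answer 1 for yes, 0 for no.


Check if "cd" is a subsequence of "addbadad"
Greedy scan:
  Position 0 ('a'): no match needed
  Position 1 ('d'): no match needed
  Position 2 ('d'): no match needed
  Position 3 ('b'): no match needed
  Position 4 ('a'): no match needed
  Position 5 ('d'): no match needed
  Position 6 ('a'): no match needed
  Position 7 ('d'): no match needed
Only matched 0/2 characters => not a subsequence

0


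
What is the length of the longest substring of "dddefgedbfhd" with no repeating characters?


Input: "dddefgedbfhd"
Sliding window (track last position of each char):
  Position 0 ('d'): window [0,0] length 1 -- new best
  Position 1 ('d'): repeat (last at 0), move window start to 1
  Position 1 ('d'): window [1,1] length 1
  Position 2 ('d'): repeat (last at 1), move window start to 2
  Position 2 ('d'): window [2,2] length 1
  Position 3 ('e'): window [2,3] length 2 -- new best
  Position 4 ('f'): window [2,4] length 3 -- new best
  Position 5 ('g'): window [2,5] length 4 -- new best
  Position 6 ('e'): repeat (last at 3), move window start to 4
  Position 6 ('e'): window [4,6] length 3
  Position 7 ('d'): window [4,7] length 4
  Position 8 ('b'): window [4,8] length 5 -- new best
  Position 9 ('f'): repeat (last at 4), move window start to 5
  Position 9 ('f'): window [5,9] length 5
  Position 10 ('h'): window [5,10] length 6 -- new best
  Position 11 ('d'): repeat (last at 7), move window start to 8
  Position 11 ('d'): window [8,11] length 4
Longest substring with no repeats: "gedbfh" with length 6

6


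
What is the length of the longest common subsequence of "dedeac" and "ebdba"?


LCS of "dedeac" and "ebdba"
DP table:
           e    b    d    b    a
      0    0    0    0    0    0
  d   0    0    0    1    1    1
  e   0    1    1    1    1    1
  d   0    1    1    2    2    2
  e   0    1    1    2    2    2
  a   0    1    1    2    2    3
  c   0    1    1    2    2    3
LCS length = dp[6][5] = 3

3


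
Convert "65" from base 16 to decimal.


Input: "65" in base 16
Positional expansion:
  Digit '6' (value 6) x 16^1 = 96
  Digit '5' (value 5) x 16^0 = 5
Sum = 101

101
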